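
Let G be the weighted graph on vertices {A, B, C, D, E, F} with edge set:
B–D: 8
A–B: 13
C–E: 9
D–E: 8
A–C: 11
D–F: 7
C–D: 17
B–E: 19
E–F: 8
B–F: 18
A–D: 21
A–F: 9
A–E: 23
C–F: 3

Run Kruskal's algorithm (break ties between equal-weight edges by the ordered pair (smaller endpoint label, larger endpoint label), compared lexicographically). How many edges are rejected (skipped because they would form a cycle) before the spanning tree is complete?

1

Sort edges by weight, then run Kruskal:
C–F (3): add. Components now {A} {B} {C,F} {D} {E}
D–F (7): add. Components now {A} {B} {C,D,F} {E}
B–D (8): add. Components now {A} {B,C,D,F} {E}
D–E (8): add. Components now {A} {B,C,D,E,F}
E–F (8): skip — E and F already connected.
A–F (9): add. Components now {A,B,C,D,E,F}
Edges rejected before the tree was complete: 1.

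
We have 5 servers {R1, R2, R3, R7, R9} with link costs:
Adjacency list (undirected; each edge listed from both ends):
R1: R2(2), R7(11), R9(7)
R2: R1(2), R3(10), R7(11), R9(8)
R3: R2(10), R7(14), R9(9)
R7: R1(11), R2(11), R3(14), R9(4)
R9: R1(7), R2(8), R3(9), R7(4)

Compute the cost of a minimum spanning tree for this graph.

Prim's algorithm from R7:
Step 1: frontier [R7 R9 4, R1 R7 11, R2 R7 11, R3 R7 14] → take R7 R9 (4); add R9.
Step 2: frontier [R1 R7 11, R2 R7 11, R3 R7 14, R1 R9 7, R2 R9 8, R3 R9 9] → take R1 R9 (7); add R1.
Step 3: frontier [R1 R2 2, R2 R7 11, R3 R7 14, R2 R9 8, R3 R9 9] → take R1 R2 (2); add R2.
Step 4: frontier [R2 R3 10, R3 R7 14, R3 R9 9] → take R3 R9 (9); add R3.
MST edges: R7 R9, R1 R9, R1 R2, R3 R9; total weight 4+7+2+9 = 22.

22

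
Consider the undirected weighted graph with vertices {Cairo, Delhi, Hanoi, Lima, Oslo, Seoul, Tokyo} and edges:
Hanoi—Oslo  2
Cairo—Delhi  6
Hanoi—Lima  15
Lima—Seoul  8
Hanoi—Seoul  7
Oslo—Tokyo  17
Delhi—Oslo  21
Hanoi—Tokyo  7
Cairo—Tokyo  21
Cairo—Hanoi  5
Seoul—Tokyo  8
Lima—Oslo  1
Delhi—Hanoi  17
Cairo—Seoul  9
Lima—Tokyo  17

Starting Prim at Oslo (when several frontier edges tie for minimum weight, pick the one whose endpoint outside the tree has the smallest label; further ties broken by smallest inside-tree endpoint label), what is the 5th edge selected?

Hanoi-Seoul

Prim's algorithm from Oslo:
Step 1: cheapest edge leaving the tree is Lima—Oslo (1); add Lima.
Step 2: cheapest edge leaving the tree is Hanoi—Oslo (2); add Hanoi.
Step 3: cheapest edge leaving the tree is Cairo—Hanoi (5); add Cairo.
Step 4: cheapest edge leaving the tree is Cairo—Delhi (6); add Delhi.
Step 5: cheapest edge leaving the tree is Hanoi—Seoul (7); add Seoul.
Step 6: cheapest edge leaving the tree is Hanoi—Tokyo (7); add Tokyo.
The 5th edge added is Hanoi—Seoul.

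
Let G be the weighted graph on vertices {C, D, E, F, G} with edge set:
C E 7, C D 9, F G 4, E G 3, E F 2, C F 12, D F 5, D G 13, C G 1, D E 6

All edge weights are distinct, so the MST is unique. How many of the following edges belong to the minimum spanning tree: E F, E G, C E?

Sort edges by weight, then run Kruskal:
C G (1): add. Components now {C,G} {D} {E} {F}
E F (2): add. Components now {C,G} {D} {E,F}
E G (3): add. Components now {C,E,F,G} {D}
F G (4): skip — F and G already connected.
D F (5): add. Components now {C,D,E,F,G}
MST edge set: {C G, E F, E G, D F}.
Of the listed edges, {E F, E G} are in the MST → 2.

2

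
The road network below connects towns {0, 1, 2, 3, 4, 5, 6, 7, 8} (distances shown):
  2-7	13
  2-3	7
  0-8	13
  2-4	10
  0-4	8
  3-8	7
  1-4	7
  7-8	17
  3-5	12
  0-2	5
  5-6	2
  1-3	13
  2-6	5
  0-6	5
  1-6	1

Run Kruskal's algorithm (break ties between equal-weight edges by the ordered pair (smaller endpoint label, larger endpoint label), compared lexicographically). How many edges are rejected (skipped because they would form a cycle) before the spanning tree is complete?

Sort edges by weight, then run Kruskal:
1-6 (1): add — endpoints in different components.
5-6 (2): add — endpoints in different components.
0-2 (5): add — endpoints in different components.
0-6 (5): add — endpoints in different components.
2-6 (5): skip — 2 and 6 already connected.
1-4 (7): add — endpoints in different components.
2-3 (7): add — endpoints in different components.
3-8 (7): add — endpoints in different components.
0-4 (8): skip — 0 and 4 already connected.
2-4 (10): skip — 2 and 4 already connected.
3-5 (12): skip — 3 and 5 already connected.
0-8 (13): skip — 0 and 8 already connected.
1-3 (13): skip — 1 and 3 already connected.
2-7 (13): add — endpoints in different components.
Edges rejected before the tree was complete: 6.

6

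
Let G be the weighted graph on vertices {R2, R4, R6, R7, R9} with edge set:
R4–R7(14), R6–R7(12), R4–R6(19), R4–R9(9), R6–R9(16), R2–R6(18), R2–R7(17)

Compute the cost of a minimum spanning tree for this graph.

52

Sort edges by weight, then run Kruskal:
R4–R9 (9): add. Components now {R7} {R4,R9} {R6} {R2}
R6–R7 (12): add. Components now {R6,R7} {R4,R9} {R2}
R4–R7 (14): add. Components now {R4,R6,R7,R9} {R2}
R6–R9 (16): skip — R9 and R6 already connected.
R2–R7 (17): add. Components now {R2,R4,R6,R7,R9}
MST edges: R4–R9, R6–R7, R4–R7, R2–R7; total weight 9+12+14+17 = 52.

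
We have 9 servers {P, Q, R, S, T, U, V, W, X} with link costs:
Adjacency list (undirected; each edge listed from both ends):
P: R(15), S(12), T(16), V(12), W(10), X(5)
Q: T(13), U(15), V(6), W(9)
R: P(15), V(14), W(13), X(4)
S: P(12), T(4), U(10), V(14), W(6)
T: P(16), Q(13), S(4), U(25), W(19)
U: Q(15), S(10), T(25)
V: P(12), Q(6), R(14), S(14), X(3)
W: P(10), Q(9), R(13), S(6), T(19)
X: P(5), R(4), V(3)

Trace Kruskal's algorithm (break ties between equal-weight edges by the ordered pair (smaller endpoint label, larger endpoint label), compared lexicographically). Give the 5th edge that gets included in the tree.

Sort edges by weight, then run Kruskal:
V—X (3): add — endpoints in different components.
R—X (4): add — endpoints in different components.
S—T (4): add — endpoints in different components.
P—X (5): add — endpoints in different components.
Q—V (6): add — endpoints in different components.
S—W (6): add — endpoints in different components.
Q—W (9): add — endpoints in different components.
P—W (10): skip — P and W already connected.
S—U (10): add — endpoints in different components.
The 5th edge added is Q—V.

Q-V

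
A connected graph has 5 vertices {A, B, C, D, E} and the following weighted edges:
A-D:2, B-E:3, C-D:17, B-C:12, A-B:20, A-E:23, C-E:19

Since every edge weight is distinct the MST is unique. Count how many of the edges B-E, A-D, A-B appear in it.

Sort edges by weight, then run Kruskal:
A-D (2): add. Components now {A,D} {B} {C} {E}
B-E (3): add. Components now {A,D} {B,E} {C}
B-C (12): add. Components now {A,D} {B,C,E}
C-D (17): add. Components now {A,B,C,D,E}
MST edge set: {A-D, B-E, B-C, C-D}.
Of the listed edges, {B-E, A-D} are in the MST → 2.

2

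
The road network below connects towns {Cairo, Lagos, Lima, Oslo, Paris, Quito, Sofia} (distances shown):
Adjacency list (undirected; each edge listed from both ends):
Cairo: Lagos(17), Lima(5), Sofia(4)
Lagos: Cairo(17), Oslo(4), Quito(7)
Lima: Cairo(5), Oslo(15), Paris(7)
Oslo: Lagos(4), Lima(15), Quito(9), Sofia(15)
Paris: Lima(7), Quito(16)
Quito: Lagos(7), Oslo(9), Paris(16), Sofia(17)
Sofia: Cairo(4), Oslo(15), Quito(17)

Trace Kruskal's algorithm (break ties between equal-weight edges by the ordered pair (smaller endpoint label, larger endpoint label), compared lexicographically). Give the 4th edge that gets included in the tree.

Lagos-Quito

Sort edges by weight, then run Kruskal:
Cairo—Sofia (4): add. Components now {Cairo,Sofia} {Quito} {Lagos} {Paris} {Oslo} {Lima}
Lagos—Oslo (4): add. Components now {Cairo,Sofia} {Quito} {Lagos,Oslo} {Paris} {Lima}
Cairo—Lima (5): add. Components now {Cairo,Lima,Sofia} {Quito} {Lagos,Oslo} {Paris}
Lagos—Quito (7): add. Components now {Cairo,Lima,Sofia} {Lagos,Oslo,Quito} {Paris}
Lima—Paris (7): add. Components now {Cairo,Lima,Paris,Sofia} {Lagos,Oslo,Quito}
Oslo—Quito (9): skip — Quito and Oslo already connected.
Lima—Oslo (15): add. Components now {Cairo,Lagos,Lima,Oslo,Paris,Quito,Sofia}
The 4th edge added is Lagos—Quito.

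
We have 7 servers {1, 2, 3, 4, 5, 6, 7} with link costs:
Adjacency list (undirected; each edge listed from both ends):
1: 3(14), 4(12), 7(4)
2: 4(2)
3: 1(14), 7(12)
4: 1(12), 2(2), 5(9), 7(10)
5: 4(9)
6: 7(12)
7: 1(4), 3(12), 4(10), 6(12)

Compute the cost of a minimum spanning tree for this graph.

Kruskal: consider edges lightest-first.
2-4 (2): add — endpoints in different components.
1-7 (4): add — endpoints in different components.
4-5 (9): add — endpoints in different components.
4-7 (10): add — endpoints in different components.
1-4 (12): skip — 1 and 4 already connected.
3-7 (12): add — endpoints in different components.
6-7 (12): add — endpoints in different components.
MST edges: 2-4, 1-7, 4-5, 4-7, 3-7, 6-7; total weight 2+4+9+10+12+12 = 49.

49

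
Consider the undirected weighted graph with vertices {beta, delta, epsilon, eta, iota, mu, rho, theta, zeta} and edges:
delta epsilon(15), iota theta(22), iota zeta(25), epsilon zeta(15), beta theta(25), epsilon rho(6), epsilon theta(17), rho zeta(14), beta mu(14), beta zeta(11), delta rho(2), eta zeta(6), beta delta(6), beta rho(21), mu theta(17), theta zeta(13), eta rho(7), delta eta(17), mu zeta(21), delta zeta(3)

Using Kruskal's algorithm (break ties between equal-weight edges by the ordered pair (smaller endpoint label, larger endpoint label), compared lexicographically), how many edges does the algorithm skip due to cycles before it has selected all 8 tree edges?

10

Sort edges by weight, then run Kruskal:
delta rho (2): add — endpoints in different components.
delta zeta (3): add — endpoints in different components.
beta delta (6): add — endpoints in different components.
epsilon rho (6): add — endpoints in different components.
eta zeta (6): add — endpoints in different components.
eta rho (7): skip — eta and rho already connected.
beta zeta (11): skip — zeta and beta already connected.
theta zeta (13): add — endpoints in different components.
beta mu (14): add — endpoints in different components.
rho zeta (14): skip — rho and zeta already connected.
delta epsilon (15): skip — epsilon and delta already connected.
epsilon zeta (15): skip — epsilon and zeta already connected.
delta eta (17): skip — eta and delta already connected.
epsilon theta (17): skip — epsilon and theta already connected.
mu theta (17): skip — mu and theta already connected.
beta rho (21): skip — rho and beta already connected.
mu zeta (21): skip — mu and zeta already connected.
iota theta (22): add — endpoints in different components.
Edges rejected before the tree was complete: 10.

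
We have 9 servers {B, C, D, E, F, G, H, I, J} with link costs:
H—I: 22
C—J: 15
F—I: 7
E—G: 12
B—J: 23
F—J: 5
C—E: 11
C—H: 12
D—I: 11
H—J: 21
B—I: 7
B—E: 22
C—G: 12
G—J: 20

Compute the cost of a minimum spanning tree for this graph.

80

Grow the tree from F using Prim:
Step 1: frontier [F—J 5, F—I 7] → take F—J (5); add J.
Step 2: frontier [F—I 7, C—J 15, G—J 20, H—J 21, B—J 23] → take F—I (7); add I.
Step 3: frontier [B—I 7, D—I 11, H—I 22, C—J 15, G—J 20, H—J 21, B—J 23] → take B—I (7); add B.
Step 4: frontier [B—E 22, D—I 11, H—I 22, C—J 15, G—J 20, H—J 21] → take D—I (11); add D.
Step 5: frontier [B—E 22, H—I 22, C—J 15, G—J 20, H—J 21] → take C—J (15); add C.
Step 6: frontier [B—E 22, C—E 11, C—G 12, C—H 12, H—I 22, G—J 20, H—J 21] → take C—E (11); add E.
Step 7: frontier [C—G 12, C—H 12, E—G 12, H—I 22, G—J 20, H—J 21] → take C—G (12); add G.
Step 8: frontier [C—H 12, H—I 22, H—J 21] → take C—H (12); add H.
MST edges: F—J, F—I, B—I, D—I, C—J, C—E, C—G, C—H; total weight 5+7+7+11+15+11+12+12 = 80.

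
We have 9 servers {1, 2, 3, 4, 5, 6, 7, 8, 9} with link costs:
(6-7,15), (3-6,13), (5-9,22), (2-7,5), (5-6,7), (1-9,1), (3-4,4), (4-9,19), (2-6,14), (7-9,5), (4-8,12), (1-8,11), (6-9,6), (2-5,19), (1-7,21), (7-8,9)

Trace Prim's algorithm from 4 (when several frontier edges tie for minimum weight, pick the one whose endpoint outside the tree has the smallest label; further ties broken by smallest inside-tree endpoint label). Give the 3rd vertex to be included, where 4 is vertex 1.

8

Prim, starting at 4.
Step 1: cheapest edge leaving the tree is 3-4 (4); add 3.
Step 2: cheapest edge leaving the tree is 4-8 (12); add 8.
Step 3: cheapest edge leaving the tree is 7-8 (9); add 7.
Step 4: cheapest edge leaving the tree is 2-7 (5); add 2.
Step 5: cheapest edge leaving the tree is 7-9 (5); add 9.
Step 6: cheapest edge leaving the tree is 1-9 (1); add 1.
Step 7: cheapest edge leaving the tree is 6-9 (6); add 6.
Step 8: cheapest edge leaving the tree is 5-6 (7); add 5.
Vertex order: 4, 3, 8, 7, 2, 9, 1, 6, 5. The 3rd vertex is 8.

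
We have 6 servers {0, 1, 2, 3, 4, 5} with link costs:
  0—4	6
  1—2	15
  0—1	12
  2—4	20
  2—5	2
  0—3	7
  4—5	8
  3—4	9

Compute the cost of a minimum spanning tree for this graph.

35

Kruskal's algorithm — process edges by increasing weight (ties by edge label):
2—5 (2): add. Components now {0} {1} {2,5} {3} {4}
0—4 (6): add. Components now {0,4} {1} {2,5} {3}
0—3 (7): add. Components now {0,3,4} {1} {2,5}
4—5 (8): add. Components now {0,2,3,4,5} {1}
3—4 (9): skip — 3 and 4 already connected.
0—1 (12): add. Components now {0,1,2,3,4,5}
MST edges: 2—5, 0—4, 0—3, 4—5, 0—1; total weight 2+6+7+8+12 = 35.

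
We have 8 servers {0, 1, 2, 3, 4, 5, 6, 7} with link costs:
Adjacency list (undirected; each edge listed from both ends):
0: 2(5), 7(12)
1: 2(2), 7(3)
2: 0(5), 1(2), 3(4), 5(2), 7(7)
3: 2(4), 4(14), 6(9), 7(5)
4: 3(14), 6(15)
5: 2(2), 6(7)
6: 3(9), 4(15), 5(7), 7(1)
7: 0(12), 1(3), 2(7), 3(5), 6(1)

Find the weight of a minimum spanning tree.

31

Prim, starting at 3.
Step 1: cheapest edge leaving the tree is 2–3 (4); add 2.
Step 2: cheapest edge leaving the tree is 1–2 (2); add 1.
Step 3: cheapest edge leaving the tree is 2–5 (2); add 5.
Step 4: cheapest edge leaving the tree is 1–7 (3); add 7.
Step 5: cheapest edge leaving the tree is 6–7 (1); add 6.
Step 6: cheapest edge leaving the tree is 0–2 (5); add 0.
Step 7: cheapest edge leaving the tree is 3–4 (14); add 4.
MST edges: 2–3, 1–2, 2–5, 1–7, 6–7, 0–2, 3–4; total weight 4+2+2+3+1+5+14 = 31.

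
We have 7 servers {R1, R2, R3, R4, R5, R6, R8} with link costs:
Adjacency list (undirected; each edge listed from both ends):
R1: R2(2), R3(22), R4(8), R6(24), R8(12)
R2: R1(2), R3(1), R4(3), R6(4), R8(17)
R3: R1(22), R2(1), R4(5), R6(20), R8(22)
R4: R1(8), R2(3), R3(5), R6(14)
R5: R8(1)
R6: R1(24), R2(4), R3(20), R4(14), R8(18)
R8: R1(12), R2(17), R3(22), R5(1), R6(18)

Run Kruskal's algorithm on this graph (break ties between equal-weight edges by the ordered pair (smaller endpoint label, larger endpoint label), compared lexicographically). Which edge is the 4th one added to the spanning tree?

R2-R4

Sort edges by weight, then run Kruskal:
R2–R3 (1): add — endpoints in different components.
R5–R8 (1): add — endpoints in different components.
R1–R2 (2): add — endpoints in different components.
R2–R4 (3): add — endpoints in different components.
R2–R6 (4): add — endpoints in different components.
R3–R4 (5): skip — R4 and R3 already connected.
R1–R4 (8): skip — R1 and R4 already connected.
R1–R8 (12): add — endpoints in different components.
The 4th edge added is R2–R4.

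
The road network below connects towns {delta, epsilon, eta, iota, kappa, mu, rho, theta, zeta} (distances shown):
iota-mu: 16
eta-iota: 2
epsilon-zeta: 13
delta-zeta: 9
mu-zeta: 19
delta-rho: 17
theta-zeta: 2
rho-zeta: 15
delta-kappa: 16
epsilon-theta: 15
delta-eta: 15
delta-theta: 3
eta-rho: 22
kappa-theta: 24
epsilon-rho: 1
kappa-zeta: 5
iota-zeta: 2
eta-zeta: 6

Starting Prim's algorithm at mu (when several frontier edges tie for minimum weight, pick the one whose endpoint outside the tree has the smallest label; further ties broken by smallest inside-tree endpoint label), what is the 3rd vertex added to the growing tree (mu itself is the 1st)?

Prim's algorithm from mu:
Step 1: cheapest edge leaving the tree is iota-mu (16); add iota.
Step 2: cheapest edge leaving the tree is eta-iota (2); add eta.
Step 3: cheapest edge leaving the tree is iota-zeta (2); add zeta.
Step 4: cheapest edge leaving the tree is theta-zeta (2); add theta.
Step 5: cheapest edge leaving the tree is delta-theta (3); add delta.
Step 6: cheapest edge leaving the tree is kappa-zeta (5); add kappa.
Step 7: cheapest edge leaving the tree is epsilon-zeta (13); add epsilon.
Step 8: cheapest edge leaving the tree is epsilon-rho (1); add rho.
Vertex order: mu, iota, eta, zeta, theta, delta, kappa, epsilon, rho. The 3rd vertex is eta.

eta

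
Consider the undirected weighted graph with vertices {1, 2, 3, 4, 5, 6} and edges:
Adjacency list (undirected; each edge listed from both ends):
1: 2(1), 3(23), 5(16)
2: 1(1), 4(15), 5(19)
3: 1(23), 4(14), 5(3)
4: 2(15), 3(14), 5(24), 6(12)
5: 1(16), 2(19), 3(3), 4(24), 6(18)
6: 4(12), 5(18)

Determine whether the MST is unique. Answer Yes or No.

Sort edges by weight, then run Kruskal:
1 2 (1): add — endpoints in different components.
3 5 (3): add — endpoints in different components.
4 6 (12): add — endpoints in different components.
3 4 (14): add — endpoints in different components.
2 4 (15): add — endpoints in different components.
Every non-tree edge has weight strictly greater than the heaviest edge on the tree path between its endpoints, so the MST is unique.

Yes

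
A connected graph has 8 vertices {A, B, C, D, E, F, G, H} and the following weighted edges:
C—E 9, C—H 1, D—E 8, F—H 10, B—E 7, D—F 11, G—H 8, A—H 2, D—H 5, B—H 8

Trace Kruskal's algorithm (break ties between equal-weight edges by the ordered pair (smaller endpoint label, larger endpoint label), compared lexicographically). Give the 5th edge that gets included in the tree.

Sort edges by weight, then run Kruskal:
C—H (1): add — endpoints in different components.
A—H (2): add — endpoints in different components.
D—H (5): add — endpoints in different components.
B—E (7): add — endpoints in different components.
B—H (8): add — endpoints in different components.
D—E (8): skip — D and E already connected.
G—H (8): add — endpoints in different components.
C—E (9): skip — C and E already connected.
F—H (10): add — endpoints in different components.
The 5th edge added is B—H.

B-H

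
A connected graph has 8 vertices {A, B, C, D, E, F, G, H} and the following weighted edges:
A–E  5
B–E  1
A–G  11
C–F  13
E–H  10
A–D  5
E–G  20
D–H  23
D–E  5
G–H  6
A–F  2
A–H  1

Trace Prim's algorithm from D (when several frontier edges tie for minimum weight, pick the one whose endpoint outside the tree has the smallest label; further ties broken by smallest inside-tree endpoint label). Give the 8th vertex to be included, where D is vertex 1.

Prim's algorithm from D:
Step 1: frontier [A–D 5, D–E 5, D–H 23] → take A–D (5); add A.
Step 2: frontier [A–H 1, A–F 2, A–E 5, A–G 11, D–E 5, D–H 23] → take A–H (1); add H.
Step 3: frontier [A–F 2, A–E 5, A–G 11, D–E 5, G–H 6, E–H 10] → take A–F (2); add F.
Step 4: frontier [A–E 5, A–G 11, D–E 5, C–F 13, G–H 6, E–H 10] → take A–E (5); add E.
Step 5: frontier [A–G 11, B–E 1, E–G 20, C–F 13, G–H 6] → take B–E (1); add B.
Step 6: frontier [A–G 11, E–G 20, C–F 13, G–H 6] → take G–H (6); add G.
Step 7: frontier [C–F 13] → take C–F (13); add C.
Vertex order: D, A, H, F, E, B, G, C. The 8th vertex is C.

C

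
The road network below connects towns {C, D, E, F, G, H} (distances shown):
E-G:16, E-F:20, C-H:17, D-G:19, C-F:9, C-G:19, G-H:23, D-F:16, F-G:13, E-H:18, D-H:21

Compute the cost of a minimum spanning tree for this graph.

Kruskal: consider edges lightest-first.
C-F (9): add — endpoints in different components.
F-G (13): add — endpoints in different components.
D-F (16): add — endpoints in different components.
E-G (16): add — endpoints in different components.
C-H (17): add — endpoints in different components.
MST edges: C-F, F-G, D-F, E-G, C-H; total weight 9+13+16+16+17 = 71.

71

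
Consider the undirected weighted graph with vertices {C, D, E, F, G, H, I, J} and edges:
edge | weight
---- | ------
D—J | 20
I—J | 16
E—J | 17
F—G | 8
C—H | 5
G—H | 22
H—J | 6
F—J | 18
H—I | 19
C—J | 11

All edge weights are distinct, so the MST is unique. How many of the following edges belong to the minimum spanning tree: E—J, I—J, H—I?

2

Sort edges by weight, then run Kruskal:
C—H (5): add — endpoints in different components.
H—J (6): add — endpoints in different components.
F—G (8): add — endpoints in different components.
C—J (11): skip — C and J already connected.
I—J (16): add — endpoints in different components.
E—J (17): add — endpoints in different components.
F—J (18): add — endpoints in different components.
H—I (19): skip — H and I already connected.
D—J (20): add — endpoints in different components.
MST edge set: {C—H, H—J, F—G, I—J, E—J, F—J, D—J}.
Of the listed edges, {E—J, I—J} are in the MST → 2.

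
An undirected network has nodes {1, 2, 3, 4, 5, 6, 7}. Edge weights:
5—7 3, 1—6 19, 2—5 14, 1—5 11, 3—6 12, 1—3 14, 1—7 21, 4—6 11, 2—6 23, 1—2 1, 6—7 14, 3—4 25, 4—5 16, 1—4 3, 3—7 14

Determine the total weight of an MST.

41

Kruskal: consider edges lightest-first.
1—2 (1): add. Components now {1,2} {3} {4} {5} {6} {7}
1—4 (3): add. Components now {1,2,4} {3} {5} {6} {7}
5—7 (3): add. Components now {1,2,4} {3} {5,7} {6}
1—5 (11): add. Components now {1,2,4,5,7} {3} {6}
4—6 (11): add. Components now {1,2,4,5,6,7} {3}
3—6 (12): add. Components now {1,2,3,4,5,6,7}
MST edges: 1—2, 1—4, 5—7, 1—5, 4—6, 3—6; total weight 1+3+3+11+11+12 = 41.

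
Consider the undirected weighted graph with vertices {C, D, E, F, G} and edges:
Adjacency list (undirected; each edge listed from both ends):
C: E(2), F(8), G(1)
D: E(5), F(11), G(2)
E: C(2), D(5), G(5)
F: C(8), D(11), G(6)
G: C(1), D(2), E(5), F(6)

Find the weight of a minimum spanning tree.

Sort edges by weight, then run Kruskal:
C G (1): add — endpoints in different components.
C E (2): add — endpoints in different components.
D G (2): add — endpoints in different components.
D E (5): skip — D and E already connected.
E G (5): skip — E and G already connected.
F G (6): add — endpoints in different components.
MST edges: C G, C E, D G, F G; total weight 1+2+2+6 = 11.

11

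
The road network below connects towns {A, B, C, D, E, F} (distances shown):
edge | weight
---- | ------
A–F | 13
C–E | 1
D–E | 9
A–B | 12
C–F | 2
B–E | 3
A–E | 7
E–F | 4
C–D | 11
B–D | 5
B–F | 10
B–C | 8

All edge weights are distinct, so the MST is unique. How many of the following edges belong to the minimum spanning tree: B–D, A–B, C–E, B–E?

Kruskal's algorithm — process edges by increasing weight (ties by edge label):
C–E (1): add. Components now {A} {B} {C,E} {D} {F}
C–F (2): add. Components now {A} {B} {C,E,F} {D}
B–E (3): add. Components now {A} {B,C,E,F} {D}
E–F (4): skip — E and F already connected.
B–D (5): add. Components now {A} {B,C,D,E,F}
A–E (7): add. Components now {A,B,C,D,E,F}
MST edge set: {C–E, C–F, B–E, B–D, A–E}.
Of the listed edges, {B–D, C–E, B–E} are in the MST → 3.

3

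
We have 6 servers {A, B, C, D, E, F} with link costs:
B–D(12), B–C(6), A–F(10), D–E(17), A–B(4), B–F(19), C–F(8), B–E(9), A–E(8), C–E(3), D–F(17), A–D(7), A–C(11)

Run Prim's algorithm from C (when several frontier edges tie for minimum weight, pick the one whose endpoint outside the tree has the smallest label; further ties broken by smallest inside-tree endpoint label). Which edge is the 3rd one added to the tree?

A-B

Prim's algorithm from C:
Step 1: cheapest edge leaving the tree is C–E (3); add E.
Step 2: cheapest edge leaving the tree is B–C (6); add B.
Step 3: cheapest edge leaving the tree is A–B (4); add A.
Step 4: cheapest edge leaving the tree is A–D (7); add D.
Step 5: cheapest edge leaving the tree is C–F (8); add F.
The 3rd edge added is A–B.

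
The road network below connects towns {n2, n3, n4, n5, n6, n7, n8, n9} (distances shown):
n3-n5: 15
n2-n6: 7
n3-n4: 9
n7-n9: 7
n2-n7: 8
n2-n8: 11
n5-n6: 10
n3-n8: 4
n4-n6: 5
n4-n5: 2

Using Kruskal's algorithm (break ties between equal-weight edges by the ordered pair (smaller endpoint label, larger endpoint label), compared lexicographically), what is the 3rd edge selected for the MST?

n4-n6

Sort edges by weight, then run Kruskal:
n4-n5 (2): add — endpoints in different components.
n3-n8 (4): add — endpoints in different components.
n4-n6 (5): add — endpoints in different components.
n2-n6 (7): add — endpoints in different components.
n7-n9 (7): add — endpoints in different components.
n2-n7 (8): add — endpoints in different components.
n3-n4 (9): add — endpoints in different components.
The 3rd edge added is n4-n6.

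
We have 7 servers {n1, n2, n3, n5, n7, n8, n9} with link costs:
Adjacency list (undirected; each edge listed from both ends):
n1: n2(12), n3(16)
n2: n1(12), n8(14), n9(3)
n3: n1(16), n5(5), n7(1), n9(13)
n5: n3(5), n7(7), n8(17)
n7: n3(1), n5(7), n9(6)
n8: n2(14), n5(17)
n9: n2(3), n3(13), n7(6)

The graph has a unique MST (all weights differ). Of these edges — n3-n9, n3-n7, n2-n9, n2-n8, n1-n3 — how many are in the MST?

3

Sort edges by weight, then run Kruskal:
n3-n7 (1): add — endpoints in different components.
n2-n9 (3): add — endpoints in different components.
n3-n5 (5): add — endpoints in different components.
n7-n9 (6): add — endpoints in different components.
n5-n7 (7): skip — n7 and n5 already connected.
n1-n2 (12): add — endpoints in different components.
n3-n9 (13): skip — n9 and n3 already connected.
n2-n8 (14): add — endpoints in different components.
MST edge set: {n3-n7, n2-n9, n3-n5, n7-n9, n1-n2, n2-n8}.
Of the listed edges, {n3-n7, n2-n9, n2-n8} are in the MST → 3.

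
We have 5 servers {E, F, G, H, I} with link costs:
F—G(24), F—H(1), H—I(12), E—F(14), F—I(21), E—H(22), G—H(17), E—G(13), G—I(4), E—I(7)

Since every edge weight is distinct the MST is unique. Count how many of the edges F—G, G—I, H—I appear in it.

2

Kruskal's algorithm — process edges by increasing weight (ties by edge label):
F—H (1): add. Components now {E} {F,H} {G} {I}
G—I (4): add. Components now {E} {F,H} {G,I}
E—I (7): add. Components now {E,G,I} {F,H}
H—I (12): add. Components now {E,F,G,H,I}
MST edge set: {F—H, G—I, E—I, H—I}.
Of the listed edges, {G—I, H—I} are in the MST → 2.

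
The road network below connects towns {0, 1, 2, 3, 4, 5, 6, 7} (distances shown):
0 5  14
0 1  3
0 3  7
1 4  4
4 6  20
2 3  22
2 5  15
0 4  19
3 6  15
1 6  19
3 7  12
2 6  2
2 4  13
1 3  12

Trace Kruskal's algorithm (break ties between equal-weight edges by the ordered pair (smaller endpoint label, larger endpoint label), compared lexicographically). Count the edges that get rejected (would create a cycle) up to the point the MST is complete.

Kruskal's algorithm — process edges by increasing weight (ties by edge label):
2 6 (2): add — endpoints in different components.
0 1 (3): add — endpoints in different components.
1 4 (4): add — endpoints in different components.
0 3 (7): add — endpoints in different components.
1 3 (12): skip — 1 and 3 already connected.
3 7 (12): add — endpoints in different components.
2 4 (13): add — endpoints in different components.
0 5 (14): add — endpoints in different components.
Edges rejected before the tree was complete: 1.

1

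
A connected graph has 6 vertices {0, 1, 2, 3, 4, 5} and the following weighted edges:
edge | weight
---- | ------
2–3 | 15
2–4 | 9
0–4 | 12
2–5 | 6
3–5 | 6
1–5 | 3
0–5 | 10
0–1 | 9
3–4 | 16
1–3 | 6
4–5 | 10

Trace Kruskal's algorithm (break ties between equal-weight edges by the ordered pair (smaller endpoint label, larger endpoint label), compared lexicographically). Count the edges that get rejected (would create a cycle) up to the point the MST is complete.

Kruskal's algorithm — process edges by increasing weight (ties by edge label):
1–5 (3): add — endpoints in different components.
1–3 (6): add — endpoints in different components.
2–5 (6): add — endpoints in different components.
3–5 (6): skip — 3 and 5 already connected.
0–1 (9): add — endpoints in different components.
2–4 (9): add — endpoints in different components.
Edges rejected before the tree was complete: 1.

1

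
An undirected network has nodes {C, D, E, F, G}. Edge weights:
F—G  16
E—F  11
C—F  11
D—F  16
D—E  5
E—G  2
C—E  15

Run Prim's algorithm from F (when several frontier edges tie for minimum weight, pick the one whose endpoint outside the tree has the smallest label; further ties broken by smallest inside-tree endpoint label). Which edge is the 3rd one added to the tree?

E-G

Prim's algorithm from F:
Step 1: frontier [C—F 11, E—F 11, D—F 16, F—G 16] → take C—F (11); add C.
Step 2: frontier [C—E 15, E—F 11, D—F 16, F—G 16] → take E—F (11); add E.
Step 3: frontier [E—G 2, D—E 5, D—F 16, F—G 16] → take E—G (2); add G.
Step 4: frontier [D—E 5, D—F 16] → take D—E (5); add D.
The 3rd edge added is E—G.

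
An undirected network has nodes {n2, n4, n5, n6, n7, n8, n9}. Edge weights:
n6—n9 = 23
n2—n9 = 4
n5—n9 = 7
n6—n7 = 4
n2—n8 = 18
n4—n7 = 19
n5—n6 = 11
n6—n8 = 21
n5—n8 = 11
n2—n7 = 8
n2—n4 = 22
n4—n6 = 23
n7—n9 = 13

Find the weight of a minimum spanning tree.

Kruskal's algorithm — process edges by increasing weight (ties by edge label):
n2—n9 (4): add — endpoints in different components.
n6—n7 (4): add — endpoints in different components.
n5—n9 (7): add — endpoints in different components.
n2—n7 (8): add — endpoints in different components.
n5—n6 (11): skip — n6 and n5 already connected.
n5—n8 (11): add — endpoints in different components.
n7—n9 (13): skip — n7 and n9 already connected.
n2—n8 (18): skip — n8 and n2 already connected.
n4—n7 (19): add — endpoints in different components.
MST edges: n2—n9, n6—n7, n5—n9, n2—n7, n5—n8, n4—n7; total weight 4+4+7+8+11+19 = 53.

53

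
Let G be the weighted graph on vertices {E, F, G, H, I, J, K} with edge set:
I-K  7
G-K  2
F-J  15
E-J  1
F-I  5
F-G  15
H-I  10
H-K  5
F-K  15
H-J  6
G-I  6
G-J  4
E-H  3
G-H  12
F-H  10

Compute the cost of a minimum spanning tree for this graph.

Prim, starting at F.
Step 1: cheapest edge leaving the tree is F-I (5); add I.
Step 2: cheapest edge leaving the tree is G-I (6); add G.
Step 3: cheapest edge leaving the tree is G-K (2); add K.
Step 4: cheapest edge leaving the tree is G-J (4); add J.
Step 5: cheapest edge leaving the tree is E-J (1); add E.
Step 6: cheapest edge leaving the tree is E-H (3); add H.
MST edges: F-I, G-I, G-K, G-J, E-J, E-H; total weight 5+6+2+4+1+3 = 21.

21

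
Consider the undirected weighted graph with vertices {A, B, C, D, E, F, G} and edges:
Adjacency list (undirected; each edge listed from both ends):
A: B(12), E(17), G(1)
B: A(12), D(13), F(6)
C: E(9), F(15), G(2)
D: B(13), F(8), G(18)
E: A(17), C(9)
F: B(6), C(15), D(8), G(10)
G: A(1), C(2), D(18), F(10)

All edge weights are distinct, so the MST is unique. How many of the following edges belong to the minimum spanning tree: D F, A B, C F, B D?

Kruskal's algorithm — process edges by increasing weight (ties by edge label):
A G (1): add — endpoints in different components.
C G (2): add — endpoints in different components.
B F (6): add — endpoints in different components.
D F (8): add — endpoints in different components.
C E (9): add — endpoints in different components.
F G (10): add — endpoints in different components.
MST edge set: {A G, C G, B F, D F, C E, F G}.
Of the listed edges, {D F} are in the MST → 1.

1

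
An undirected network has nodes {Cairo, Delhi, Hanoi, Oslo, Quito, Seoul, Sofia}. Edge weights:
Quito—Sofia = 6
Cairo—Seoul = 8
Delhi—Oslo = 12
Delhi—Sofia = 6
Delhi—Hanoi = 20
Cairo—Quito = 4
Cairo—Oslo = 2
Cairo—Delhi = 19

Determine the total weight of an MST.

46

Prim, starting at Sofia.
Step 1: frontier [Delhi—Sofia 6, Quito—Sofia 6] → take Delhi—Sofia (6); add Delhi.
Step 2: frontier [Delhi—Oslo 12, Cairo—Delhi 19, Delhi—Hanoi 20, Quito—Sofia 6] → take Quito—Sofia (6); add Quito.
Step 3: frontier [Delhi—Oslo 12, Cairo—Delhi 19, Delhi—Hanoi 20, Cairo—Quito 4] → take Cairo—Quito (4); add Cairo.
Step 4: frontier [Cairo—Oslo 2, Cairo—Seoul 8, Delhi—Oslo 12, Delhi—Hanoi 20] → take Cairo—Oslo (2); add Oslo.
Step 5: frontier [Cairo—Seoul 8, Delhi—Hanoi 20] → take Cairo—Seoul (8); add Seoul.
Step 6: frontier [Delhi—Hanoi 20] → take Delhi—Hanoi (20); add Hanoi.
MST edges: Delhi—Sofia, Quito—Sofia, Cairo—Quito, Cairo—Oslo, Cairo—Seoul, Delhi—Hanoi; total weight 6+6+4+2+8+20 = 46.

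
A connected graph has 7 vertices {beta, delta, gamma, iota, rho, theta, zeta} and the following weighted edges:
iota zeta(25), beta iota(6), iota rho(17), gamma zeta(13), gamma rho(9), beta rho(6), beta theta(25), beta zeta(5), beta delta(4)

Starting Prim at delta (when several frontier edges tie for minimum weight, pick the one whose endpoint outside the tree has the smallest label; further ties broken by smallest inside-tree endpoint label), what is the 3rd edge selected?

beta-iota

Prim's algorithm from delta:
Step 1: frontier [beta delta 4] → take beta delta (4); add beta.
Step 2: frontier [beta zeta 5, beta iota 6, beta rho 6, beta theta 25] → take beta zeta (5); add zeta.
Step 3: frontier [beta iota 6, beta rho 6, beta theta 25, gamma zeta 13, iota zeta 25] → take beta iota (6); add iota.
Step 4: frontier [beta rho 6, beta theta 25, iota rho 17, gamma zeta 13] → take beta rho (6); add rho.
Step 5: frontier [beta theta 25, gamma rho 9, gamma zeta 13] → take gamma rho (9); add gamma.
Step 6: frontier [beta theta 25] → take beta theta (25); add theta.
The 3rd edge added is beta iota.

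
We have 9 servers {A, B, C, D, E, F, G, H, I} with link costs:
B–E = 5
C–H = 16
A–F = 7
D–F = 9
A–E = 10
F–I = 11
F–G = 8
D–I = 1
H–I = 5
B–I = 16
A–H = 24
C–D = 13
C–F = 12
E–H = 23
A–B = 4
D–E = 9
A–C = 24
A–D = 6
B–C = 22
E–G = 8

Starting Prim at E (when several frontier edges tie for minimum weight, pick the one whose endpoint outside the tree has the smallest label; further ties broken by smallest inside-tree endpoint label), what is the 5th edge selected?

Prim, starting at E.
Step 1: cheapest edge leaving the tree is B–E (5); add B.
Step 2: cheapest edge leaving the tree is A–B (4); add A.
Step 3: cheapest edge leaving the tree is A–D (6); add D.
Step 4: cheapest edge leaving the tree is D–I (1); add I.
Step 5: cheapest edge leaving the tree is H–I (5); add H.
Step 6: cheapest edge leaving the tree is A–F (7); add F.
Step 7: cheapest edge leaving the tree is E–G (8); add G.
Step 8: cheapest edge leaving the tree is C–F (12); add C.
The 5th edge added is H–I.

H-I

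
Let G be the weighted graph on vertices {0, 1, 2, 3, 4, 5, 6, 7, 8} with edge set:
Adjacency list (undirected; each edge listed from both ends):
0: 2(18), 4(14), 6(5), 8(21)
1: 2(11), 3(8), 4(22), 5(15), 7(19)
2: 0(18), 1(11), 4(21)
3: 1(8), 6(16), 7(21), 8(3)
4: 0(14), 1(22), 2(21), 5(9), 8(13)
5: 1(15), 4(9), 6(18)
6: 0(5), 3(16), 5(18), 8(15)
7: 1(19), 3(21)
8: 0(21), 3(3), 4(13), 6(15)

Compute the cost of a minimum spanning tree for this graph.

Prim, starting at 8.
Step 1: cheapest edge leaving the tree is 3-8 (3); add 3.
Step 2: cheapest edge leaving the tree is 1-3 (8); add 1.
Step 3: cheapest edge leaving the tree is 1-2 (11); add 2.
Step 4: cheapest edge leaving the tree is 4-8 (13); add 4.
Step 5: cheapest edge leaving the tree is 4-5 (9); add 5.
Step 6: cheapest edge leaving the tree is 0-4 (14); add 0.
Step 7: cheapest edge leaving the tree is 0-6 (5); add 6.
Step 8: cheapest edge leaving the tree is 1-7 (19); add 7.
MST edges: 3-8, 1-3, 1-2, 4-8, 4-5, 0-4, 0-6, 1-7; total weight 3+8+11+13+9+14+5+19 = 82.

82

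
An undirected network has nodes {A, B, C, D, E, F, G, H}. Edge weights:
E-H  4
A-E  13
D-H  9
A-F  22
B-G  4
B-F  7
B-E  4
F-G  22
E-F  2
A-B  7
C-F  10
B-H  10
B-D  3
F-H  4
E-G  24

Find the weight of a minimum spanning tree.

34

Prim's algorithm from G:
Step 1: cheapest edge leaving the tree is B-G (4); add B.
Step 2: cheapest edge leaving the tree is B-D (3); add D.
Step 3: cheapest edge leaving the tree is B-E (4); add E.
Step 4: cheapest edge leaving the tree is E-F (2); add F.
Step 5: cheapest edge leaving the tree is E-H (4); add H.
Step 6: cheapest edge leaving the tree is A-B (7); add A.
Step 7: cheapest edge leaving the tree is C-F (10); add C.
MST edges: B-G, B-D, B-E, E-F, E-H, A-B, C-F; total weight 4+3+4+2+4+7+10 = 34.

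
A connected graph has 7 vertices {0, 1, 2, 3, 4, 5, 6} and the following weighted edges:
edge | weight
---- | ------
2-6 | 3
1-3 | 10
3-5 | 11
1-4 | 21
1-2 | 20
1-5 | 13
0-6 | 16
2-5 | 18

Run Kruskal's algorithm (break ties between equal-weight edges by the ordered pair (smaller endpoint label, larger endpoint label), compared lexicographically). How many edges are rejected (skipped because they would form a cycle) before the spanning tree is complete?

2

Kruskal's algorithm — process edges by increasing weight (ties by edge label):
2-6 (3): add — endpoints in different components.
1-3 (10): add — endpoints in different components.
3-5 (11): add — endpoints in different components.
1-5 (13): skip — 1 and 5 already connected.
0-6 (16): add — endpoints in different components.
2-5 (18): add — endpoints in different components.
1-2 (20): skip — 1 and 2 already connected.
1-4 (21): add — endpoints in different components.
Edges rejected before the tree was complete: 2.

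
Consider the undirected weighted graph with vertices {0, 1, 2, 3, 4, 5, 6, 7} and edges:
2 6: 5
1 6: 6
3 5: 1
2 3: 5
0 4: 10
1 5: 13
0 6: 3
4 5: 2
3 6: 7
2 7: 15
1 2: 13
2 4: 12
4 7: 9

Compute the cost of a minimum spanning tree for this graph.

Kruskal's algorithm — process edges by increasing weight (ties by edge label):
3 5 (1): add — endpoints in different components.
4 5 (2): add — endpoints in different components.
0 6 (3): add — endpoints in different components.
2 3 (5): add — endpoints in different components.
2 6 (5): add — endpoints in different components.
1 6 (6): add — endpoints in different components.
3 6 (7): skip — 3 and 6 already connected.
4 7 (9): add — endpoints in different components.
MST edges: 3 5, 4 5, 0 6, 2 3, 2 6, 1 6, 4 7; total weight 1+2+3+5+5+6+9 = 31.

31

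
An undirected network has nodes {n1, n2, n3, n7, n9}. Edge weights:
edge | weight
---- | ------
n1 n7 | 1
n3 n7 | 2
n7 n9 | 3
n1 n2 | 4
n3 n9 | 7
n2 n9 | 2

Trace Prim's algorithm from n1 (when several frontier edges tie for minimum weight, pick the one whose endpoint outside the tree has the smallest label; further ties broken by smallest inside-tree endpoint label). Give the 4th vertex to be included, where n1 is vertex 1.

n9

Prim, starting at n1.
Step 1: cheapest edge leaving the tree is n1 n7 (1); add n7.
Step 2: cheapest edge leaving the tree is n3 n7 (2); add n3.
Step 3: cheapest edge leaving the tree is n7 n9 (3); add n9.
Step 4: cheapest edge leaving the tree is n2 n9 (2); add n2.
Vertex order: n1, n7, n3, n9, n2. The 4th vertex is n9.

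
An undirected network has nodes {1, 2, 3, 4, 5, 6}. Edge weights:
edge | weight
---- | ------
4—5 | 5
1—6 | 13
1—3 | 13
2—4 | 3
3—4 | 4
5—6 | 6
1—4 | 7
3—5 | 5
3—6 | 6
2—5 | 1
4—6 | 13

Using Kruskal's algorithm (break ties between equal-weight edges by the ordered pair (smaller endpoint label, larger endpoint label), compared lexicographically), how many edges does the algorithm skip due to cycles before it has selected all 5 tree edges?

3

Kruskal: consider edges lightest-first.
2—5 (1): add. Components now {1} {2,5} {3} {4} {6}
2—4 (3): add. Components now {1} {2,4,5} {3} {6}
3—4 (4): add. Components now {1} {2,3,4,5} {6}
3—5 (5): skip — 3 and 5 already connected.
4—5 (5): skip — 4 and 5 already connected.
3—6 (6): add. Components now {1} {2,3,4,5,6}
5—6 (6): skip — 5 and 6 already connected.
1—4 (7): add. Components now {1,2,3,4,5,6}
Edges rejected before the tree was complete: 3.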